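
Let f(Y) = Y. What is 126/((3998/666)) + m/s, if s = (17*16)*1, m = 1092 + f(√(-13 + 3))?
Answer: 3398871/135932 + I*√10/272 ≈ 25.004 + 0.011626*I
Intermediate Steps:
m = 1092 + I*√10 (m = 1092 + √(-13 + 3) = 1092 + √(-10) = 1092 + I*√10 ≈ 1092.0 + 3.1623*I)
s = 272 (s = 272*1 = 272)
126/((3998/666)) + m/s = 126/((3998/666)) + (1092 + I*√10)/272 = 126/((3998*(1/666))) + (1092 + I*√10)*(1/272) = 126/(1999/333) + (273/68 + I*√10/272) = 126*(333/1999) + (273/68 + I*√10/272) = 41958/1999 + (273/68 + I*√10/272) = 3398871/135932 + I*√10/272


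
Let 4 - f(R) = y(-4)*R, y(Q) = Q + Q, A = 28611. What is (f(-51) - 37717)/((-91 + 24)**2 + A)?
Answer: -38121/33100 ≈ -1.1517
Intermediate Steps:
y(Q) = 2*Q
f(R) = 4 + 8*R (f(R) = 4 - 2*(-4)*R = 4 - (-8)*R = 4 + 8*R)
(f(-51) - 37717)/((-91 + 24)**2 + A) = ((4 + 8*(-51)) - 37717)/((-91 + 24)**2 + 28611) = ((4 - 408) - 37717)/((-67)**2 + 28611) = (-404 - 37717)/(4489 + 28611) = -38121/33100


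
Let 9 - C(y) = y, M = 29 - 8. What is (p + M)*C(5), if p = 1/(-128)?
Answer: 2687/32 ≈ 83.969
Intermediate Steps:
M = 21
C(y) = 9 - y
p = -1/128 ≈ -0.0078125
(p + M)*C(5) = (-1/128 + 21)*(9 - 1*5) = 2687*(9 - 5)/128 = (2687/128)*4 = 2687/32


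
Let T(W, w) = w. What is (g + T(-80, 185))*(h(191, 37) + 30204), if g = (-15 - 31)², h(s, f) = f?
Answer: 69584541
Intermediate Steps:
g = 2116 (g = (-46)² = 2116)
(g + T(-80, 185))*(h(191, 37) + 30204) = (2116 + 185)*(37 + 30204) = 2301*30241 = 69584541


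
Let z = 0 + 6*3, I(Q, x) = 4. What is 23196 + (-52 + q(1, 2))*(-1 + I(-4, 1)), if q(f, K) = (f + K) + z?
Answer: 23103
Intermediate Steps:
z = 18 (z = 0 + 18 = 18)
q(f, K) = 18 + K + f (q(f, K) = (f + K) + 18 = (K + f) + 18 = 18 + K + f)
23196 + (-52 + q(1, 2))*(-1 + I(-4, 1)) = 23196 + (-52 + (18 + 2 + 1))*(-1 + 4) = 23196 + (-52 + 21)*3 = 23196 - 31*3 = 23196 - 93 = 23103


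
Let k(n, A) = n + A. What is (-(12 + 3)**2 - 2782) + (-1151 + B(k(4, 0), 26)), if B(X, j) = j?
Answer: -4132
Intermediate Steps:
k(n, A) = A + n
(-(12 + 3)**2 - 2782) + (-1151 + B(k(4, 0), 26)) = (-(12 + 3)**2 - 2782) + (-1151 + 26) = (-1*15**2 - 2782) - 1125 = (-1*225 - 2782) - 1125 = (-225 - 2782) - 1125 = -3007 - 1125 = -4132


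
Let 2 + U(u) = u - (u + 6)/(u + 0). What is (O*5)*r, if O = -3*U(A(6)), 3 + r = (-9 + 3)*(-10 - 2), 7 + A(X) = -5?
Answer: 30015/2 ≈ 15008.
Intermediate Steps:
A(X) = -12 (A(X) = -7 - 5 = -12)
U(u) = -2 + u - (6 + u)/u (U(u) = -2 + (u - (u + 6)/(u + 0)) = -2 + (u - (6 + u)/u) = -2 + u - (6 + u)/u)
r = 69 (r = -3 + (-9 + 3)*(-10 - 2) = -3 - 6*(-12) = -3 + 72 = 69)
O = 87/2 (O = -3*(-3 - 12 - 6/(-12)) = -3*(-3 - 12 - 6*(-1/12)) = -3*(-3 - 12 + ½) = -3*(-29/2) = 87/2 ≈ 43.500)
(O*5)*r = ((87/2)*5)*69 = (435/2)*69 = 30015/2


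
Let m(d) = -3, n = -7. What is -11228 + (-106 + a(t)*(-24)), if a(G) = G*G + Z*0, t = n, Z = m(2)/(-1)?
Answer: -12510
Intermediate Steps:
Z = 3 (Z = -3/(-1) = -3*(-1) = 3)
t = -7
a(G) = G² (a(G) = G*G + 3*0 = G² + 0 = G²)
-11228 + (-106 + a(t)*(-24)) = -11228 + (-106 + (-7)²*(-24)) = -11228 + (-106 + 49*(-24)) = -11228 + (-106 - 1176) = -11228 - 1282 = -12510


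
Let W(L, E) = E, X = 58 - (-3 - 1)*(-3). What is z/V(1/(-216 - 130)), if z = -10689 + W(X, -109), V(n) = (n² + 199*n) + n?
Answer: 1292693368/69199 ≈ 18681.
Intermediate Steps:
X = 46 (X = 58 - (-4)*(-3) = 58 - 1*12 = 58 - 12 = 46)
V(n) = n² + 200*n
z = -10798 (z = -10689 - 109 = -10798)
z/V(1/(-216 - 130)) = -10798*(-216 - 130)/(200 + 1/(-216 - 130)) = -10798*(-346/(200 + 1/(-346))) = -10798*(-346/(200 - 1/346)) = -10798/((-1/346*69199/346)) = -10798/(-69199/119716) = -10798*(-119716/69199) = 1292693368/69199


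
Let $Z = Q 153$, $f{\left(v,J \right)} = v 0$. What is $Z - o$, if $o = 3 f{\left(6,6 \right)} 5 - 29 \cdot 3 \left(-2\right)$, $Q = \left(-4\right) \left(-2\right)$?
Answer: $1050$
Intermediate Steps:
$f{\left(v,J \right)} = 0$
$Q = 8$
$o = 174$ ($o = 3 \cdot 0 \cdot 5 - 29 \cdot 3 \left(-2\right) = 0 \cdot 5 - -174 = 0 + 174 = 174$)
$Z = 1224$ ($Z = 8 \cdot 153 = 1224$)
$Z - o = 1224 - 174 = 1050$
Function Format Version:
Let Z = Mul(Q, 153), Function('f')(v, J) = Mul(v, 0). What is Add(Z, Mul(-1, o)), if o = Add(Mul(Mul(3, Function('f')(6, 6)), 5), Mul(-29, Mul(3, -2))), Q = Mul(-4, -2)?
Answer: 1050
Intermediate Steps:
Function('f')(v, J) = 0
Q = 8
o = 174 (o = Add(Mul(Mul(3, 0), 5), Mul(-29, Mul(3, -2))) = Add(Mul(0, 5), Mul(-29, -6)) = Add(0, 174) = 174)
Z = 1224 (Z = Mul(8, 153) = 1224)
Add(Z, Mul(-1, o)) = Add(1224, Mul(-1, 174)) = Add(1224, -174) = 1050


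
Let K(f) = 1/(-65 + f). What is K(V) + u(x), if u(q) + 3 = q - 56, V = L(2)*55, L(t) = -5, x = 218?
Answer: 54059/340 ≈ 159.00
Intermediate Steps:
V = -275 (V = -5*55 = -275)
u(q) = -59 + q (u(q) = -3 + (q - 56) = -3 + (-56 + q) = -59 + q)
K(V) + u(x) = 1/(-65 - 275) + (-59 + 218) = 1/(-340) + 159 = -1/340 + 159 = 54059/340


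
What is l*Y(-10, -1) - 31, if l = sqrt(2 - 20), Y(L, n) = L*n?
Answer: -31 + 30*I*sqrt(2) ≈ -31.0 + 42.426*I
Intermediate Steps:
l = 3*I*sqrt(2) (l = sqrt(-18) = 3*I*sqrt(2) ≈ 4.2426*I)
l*Y(-10, -1) - 31 = (3*I*sqrt(2))*(-10*(-1)) - 31 = (3*I*sqrt(2))*10 - 31 = 30*I*sqrt(2) - 31 = -31 + 30*I*sqrt(2)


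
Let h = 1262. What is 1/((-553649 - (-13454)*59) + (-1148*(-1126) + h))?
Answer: 1/1534047 ≈ 6.5187e-7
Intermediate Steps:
1/((-553649 - (-13454)*59) + (-1148*(-1126) + h)) = 1/((-553649 - (-13454)*59) + (-1148*(-1126) + 1262)) = 1/((-553649 - 1*(-793786)) + (1292648 + 1262)) = 1/((-553649 + 793786) + 1293910) = 1/(240137 + 1293910) = 1/1534047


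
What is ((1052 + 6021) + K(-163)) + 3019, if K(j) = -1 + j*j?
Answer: 36660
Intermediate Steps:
K(j) = -1 + j**2
((1052 + 6021) + K(-163)) + 3019 = ((1052 + 6021) + (-1 + (-163)**2)) + 3019 = (7073 + (-1 + 26569)) + 3019 = (7073 + 26568) + 3019 = 33641 + 3019 = 36660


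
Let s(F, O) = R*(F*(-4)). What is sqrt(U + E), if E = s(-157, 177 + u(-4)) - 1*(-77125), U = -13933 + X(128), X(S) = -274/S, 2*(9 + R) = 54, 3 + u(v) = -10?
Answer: sqrt(4767607)/8 ≈ 272.94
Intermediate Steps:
u(v) = -13 (u(v) = -3 - 10 = -13)
R = 18 (R = -9 + (1/2)*54 = -9 + 27 = 18)
U = -891849/64 (U = -13933 - 274/128 = -13933 - 274*1/128 = -13933 - 137/64 = -891849/64 ≈ -13935.)
s(F, O) = -72*F (s(F, O) = 18*(F*(-4)) = 18*(-4*F) = -72*F)
E = 88429 (E = -72*(-157) - 1*(-77125) = 11304 + 77125 = 88429)
sqrt(U + E) = sqrt(-891849/64 + 88429) = sqrt(4767607/64) = sqrt(4767607)/8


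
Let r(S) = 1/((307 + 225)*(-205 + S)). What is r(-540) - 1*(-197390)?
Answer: 78233552599/396340 ≈ 1.9739e+5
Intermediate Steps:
r(S) = 1/(-109060 + 532*S) (r(S) = 1/(532*(-205 + S)) = 1/(-109060 + 532*S))
r(-540) - 1*(-197390) = 1/(532*(-205 - 540)) - 1*(-197390) = (1/532)/(-745) + 197390 = (1/532)*(-1/745) + 197390 = -1/396340 + 197390 = 78233552599/396340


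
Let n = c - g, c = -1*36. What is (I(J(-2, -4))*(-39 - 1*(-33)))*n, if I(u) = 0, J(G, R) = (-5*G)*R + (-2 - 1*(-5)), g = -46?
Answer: 0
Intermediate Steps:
J(G, R) = 3 - 5*G*R (J(G, R) = -5*G*R + (-2 + 5) = -5*G*R + 3 = 3 - 5*G*R)
c = -36
n = 10 (n = -36 - 1*(-46) = -36 + 46 = 10)
(I(J(-2, -4))*(-39 - 1*(-33)))*n = (0*(-39 - 1*(-33)))*10 = (0*(-39 + 33))*10 = (0*(-6))*10 = 0*10 = 0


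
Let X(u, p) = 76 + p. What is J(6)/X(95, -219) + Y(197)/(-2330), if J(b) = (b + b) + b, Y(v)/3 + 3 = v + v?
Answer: -209679/333190 ≈ -0.62931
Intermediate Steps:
Y(v) = -9 + 6*v (Y(v) = -9 + 3*(v + v) = -9 + 3*(2*v) = -9 + 6*v)
J(b) = 3*b (J(b) = 2*b + b = 3*b)
J(6)/X(95, -219) + Y(197)/(-2330) = (3*6)/(76 - 219) + (-9 + 6*197)/(-2330) = 18/(-143) + (-9 + 1182)*(-1/2330) = 18*(-1/143) + 1173*(-1/2330) = -18/143 - 1173/2330 = -209679/333190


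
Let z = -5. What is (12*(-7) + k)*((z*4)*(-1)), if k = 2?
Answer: -1640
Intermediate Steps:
(12*(-7) + k)*((z*4)*(-1)) = (12*(-7) + 2)*(-5*4*(-1)) = (-84 + 2)*(-20*(-1)) = -82*20 = -1640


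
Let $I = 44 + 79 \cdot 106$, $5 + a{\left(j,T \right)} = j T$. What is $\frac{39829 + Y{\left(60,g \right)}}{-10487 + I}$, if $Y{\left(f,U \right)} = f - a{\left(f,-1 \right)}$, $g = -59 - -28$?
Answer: $- \frac{39954}{2069} \approx -19.311$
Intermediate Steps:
$a{\left(j,T \right)} = -5 + T j$ ($a{\left(j,T \right)} = -5 + j T = -5 + T j$)
$g = -31$ ($g = -59 + 28 = -31$)
$Y{\left(f,U \right)} = 5 + 2 f$ ($Y{\left(f,U \right)} = f - \left(-5 - f\right) = f + \left(5 + f\right) = 5 + 2 f$)
$I = 8418$ ($I = 44 + 8374 = 8418$)
$\frac{39829 + Y{\left(60,g \right)}}{-10487 + I} = \frac{39829 + \left(5 + 2 \cdot 60\right)}{-10487 + 8418} = \frac{39829 + \left(5 + 120\right)}{-2069} = \left(39829 + 125\right) \left(- \frac{1}{2069}\right) = 39954 \left(- \frac{1}{2069}\right) = - \frac{39954}{2069}$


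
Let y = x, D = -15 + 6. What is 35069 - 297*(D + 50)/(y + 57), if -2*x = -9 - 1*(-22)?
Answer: 3517615/101 ≈ 34828.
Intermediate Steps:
D = -9
x = -13/2 (x = -(-9 - 1*(-22))/2 = -(-9 + 22)/2 = -½*13 = -13/2 ≈ -6.5000)
y = -13/2 ≈ -6.5000
35069 - 297*(D + 50)/(y + 57) = 35069 - 297*(-9 + 50)/(-13/2 + 57) = 35069 - 297*41/(101/2) = 35069 - 297*41*(2/101) = 35069 - 297*82/101 = 35069 - 1*24354/101 = 35069 - 24354/101 = 3517615/101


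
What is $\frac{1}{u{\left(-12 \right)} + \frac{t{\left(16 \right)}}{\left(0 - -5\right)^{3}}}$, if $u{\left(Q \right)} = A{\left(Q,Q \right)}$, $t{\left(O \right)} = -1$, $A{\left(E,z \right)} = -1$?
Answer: $- \frac{125}{126} \approx -0.99206$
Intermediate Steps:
$u{\left(Q \right)} = -1$
$\frac{1}{u{\left(-12 \right)} + \frac{t{\left(16 \right)}}{\left(0 - -5\right)^{3}}} = \frac{1}{-1 - \frac{1}{\left(0 - -5\right)^{3}}} = \frac{1}{-1 - \frac{1}{\left(0 + 5\right)^{3}}} = \frac{1}{-1 - \frac{1}{5^{3}}} = \frac{1}{-1 - \frac{1}{125}} = \frac{1}{- \frac{126}{125}} = - \frac{125}{126}$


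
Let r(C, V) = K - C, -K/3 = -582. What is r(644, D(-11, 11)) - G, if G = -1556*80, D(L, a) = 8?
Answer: 125582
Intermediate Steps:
K = 1746 (K = -3*(-582) = 1746)
r(C, V) = 1746 - C
G = -124480
r(644, D(-11, 11)) - G = (1746 - 1*644) - 1*(-124480) = (1746 - 644) + 124480 = 1102 + 124480 = 125582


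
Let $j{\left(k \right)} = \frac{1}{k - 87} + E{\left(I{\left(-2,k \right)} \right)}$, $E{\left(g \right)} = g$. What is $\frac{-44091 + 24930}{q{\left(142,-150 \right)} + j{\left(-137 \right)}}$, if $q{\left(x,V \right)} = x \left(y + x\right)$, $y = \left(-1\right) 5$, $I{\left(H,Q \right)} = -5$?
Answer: $- \frac{4292064}{4356575} \approx -0.98519$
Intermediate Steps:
$y = -5$
$q{\left(x,V \right)} = x \left(-5 + x\right)$
$j{\left(k \right)} = -5 + \frac{1}{-87 + k}$ ($j{\left(k \right)} = \frac{1}{k - 87} - 5 = \frac{1}{-87 + k} - 5 = -5 + \frac{1}{-87 + k}$)
$\frac{-44091 + 24930}{q{\left(142,-150 \right)} + j{\left(-137 \right)}} = \frac{-44091 + 24930}{142 \left(-5 + 142\right) + \frac{436 - -685}{-87 - 137}} = - \frac{19161}{142 \cdot 137 + \frac{436 + 685}{-224}} = - \frac{19161}{19454 - \frac{1121}{224}} = - \frac{19161}{\frac{4356575}{224}} = \left(-19161\right) \frac{224}{4356575} = - \frac{4292064}{4356575}$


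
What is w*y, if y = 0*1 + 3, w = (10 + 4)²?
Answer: 588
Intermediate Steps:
w = 196 (w = 14² = 196)
y = 3 (y = 0 + 3 = 3)
w*y = 196*3 = 588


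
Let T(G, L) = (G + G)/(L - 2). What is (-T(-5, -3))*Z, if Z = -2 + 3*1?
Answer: -2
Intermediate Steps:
T(G, L) = 2*G/(-2 + L) (T(G, L) = (2*G)/(-2 + L) = 2*G/(-2 + L))
Z = 1 (Z = -2 + 3 = 1)
(-T(-5, -3))*Z = -2*(-5)/(-2 - 3)*1 = -2*(-5)/(-5)*1 = -2*(-5)*(-1)/5*1 = -1*2*1 = -2*1 = -2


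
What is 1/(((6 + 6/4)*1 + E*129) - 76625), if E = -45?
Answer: -2/164845 ≈ -1.2133e-5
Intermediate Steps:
1/(((6 + 6/4)*1 + E*129) - 76625) = 1/(((6 + 6/4)*1 - 45*129) - 76625) = 1/(((6 + 6*(¼))*1 - 5805) - 76625) = 1/(((6 + 3/2)*1 - 5805) - 76625) = 1/(((15/2)*1 - 5805) - 76625) = 1/((15/2 - 5805) - 76625) = 1/(-11595/2 - 76625) = 1/(-164845/2) = -2/164845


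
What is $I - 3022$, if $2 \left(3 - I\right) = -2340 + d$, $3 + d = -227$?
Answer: $-1734$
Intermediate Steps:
$d = -230$ ($d = -3 - 227 = -230$)
$I = 1288$ ($I = 3 - \frac{-2340 - 230}{2} = 3 - -1285 = 3 + 1285 = 1288$)
$I - 3022 = 1288 - 3022 = -1734$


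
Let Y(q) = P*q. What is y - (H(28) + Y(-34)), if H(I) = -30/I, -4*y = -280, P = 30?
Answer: 15275/14 ≈ 1091.1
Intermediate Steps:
y = 70 (y = -¼*(-280) = 70)
Y(q) = 30*q
y - (H(28) + Y(-34)) = 70 - (-30/28 + 30*(-34)) = 70 - (-30*1/28 - 1020) = 70 - (-15/14 - 1020) = 70 - 1*(-14295/14) = 70 + 14295/14 = 15275/14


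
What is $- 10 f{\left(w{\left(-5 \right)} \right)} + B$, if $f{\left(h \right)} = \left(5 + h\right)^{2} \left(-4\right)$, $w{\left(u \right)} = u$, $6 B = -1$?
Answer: $- \frac{1}{6} \approx -0.16667$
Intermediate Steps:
$B = - \frac{1}{6}$ ($B = \frac{1}{6} \left(-1\right) = - \frac{1}{6} \approx -0.16667$)
$f{\left(h \right)} = - 4 \left(5 + h\right)^{2}$
$- 10 f{\left(w{\left(-5 \right)} \right)} + B = - 10 \left(- 4 \left(5 - 5\right)^{2}\right) - \frac{1}{6} = - 10 \left(- 4 \cdot 0^{2}\right) - \frac{1}{6} = - 10 \left(\left(-4\right) 0\right) - \frac{1}{6} = \left(-10\right) 0 - \frac{1}{6} = 0 - \frac{1}{6} = - \frac{1}{6}$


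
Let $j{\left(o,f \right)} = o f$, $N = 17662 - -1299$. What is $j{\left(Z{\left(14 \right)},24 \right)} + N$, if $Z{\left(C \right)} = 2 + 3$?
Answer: $19081$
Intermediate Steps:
$Z{\left(C \right)} = 5$
$N = 18961$ ($N = 17662 + 1299 = 18961$)
$j{\left(o,f \right)} = f o$
$j{\left(Z{\left(14 \right)},24 \right)} + N = 24 \cdot 5 + 18961 = 120 + 18961 = 19081$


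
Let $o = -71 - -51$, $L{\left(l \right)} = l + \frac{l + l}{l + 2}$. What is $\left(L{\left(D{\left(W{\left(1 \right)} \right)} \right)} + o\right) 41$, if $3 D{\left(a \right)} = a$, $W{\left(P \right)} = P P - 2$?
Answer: $- \frac{12751}{15} \approx -850.07$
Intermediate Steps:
$W{\left(P \right)} = -2 + P^{2}$ ($W{\left(P \right)} = P^{2} - 2 = -2 + P^{2}$)
$D{\left(a \right)} = \frac{a}{3}$
$L{\left(l \right)} = l + \frac{2 l}{2 + l}$
$o = -20$ ($o = -71 + 51 = -20$)
$\left(L{\left(D{\left(W{\left(1 \right)} \right)} \right)} + o\right) 41 = \left(\frac{\frac{-2 + 1^{2}}{3} \left(4 + \frac{-2 + 1^{2}}{3}\right)}{2 + \frac{-2 + 1^{2}}{3}} - 20\right) 41 = \left(\frac{\frac{-2 + 1}{3} \left(4 + \frac{-2 + 1}{3}\right)}{2 + \frac{-2 + 1}{3}} - 20\right) 41 = \left(\frac{\frac{1}{3} \left(-1\right) \left(4 + \frac{1}{3} \left(-1\right)\right)}{2 + \frac{1}{3} \left(-1\right)} - 20\right) 41 = \left(- \frac{4 - \frac{1}{3}}{3 \left(2 - \frac{1}{3}\right)} - 20\right) 41 = \left(\left(- \frac{1}{3}\right) \frac{1}{\frac{5}{3}} \cdot \frac{11}{3} - 20\right) 41 = \left(\left(- \frac{1}{3}\right) \frac{3}{5} \cdot \frac{11}{3} - 20\right) 41 = \left(- \frac{11}{15} - 20\right) 41 = \left(- \frac{311}{15}\right) 41 = - \frac{12751}{15}$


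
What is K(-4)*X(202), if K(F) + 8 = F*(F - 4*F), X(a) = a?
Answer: -11312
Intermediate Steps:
K(F) = -8 - 3*F**2 (K(F) = -8 + F*(F - 4*F) = -8 + F*(-3*F) = -8 - 3*F**2)
K(-4)*X(202) = (-8 - 3*(-4)**2)*202 = (-8 - 3*16)*202 = (-8 - 48)*202 = -56*202 = -11312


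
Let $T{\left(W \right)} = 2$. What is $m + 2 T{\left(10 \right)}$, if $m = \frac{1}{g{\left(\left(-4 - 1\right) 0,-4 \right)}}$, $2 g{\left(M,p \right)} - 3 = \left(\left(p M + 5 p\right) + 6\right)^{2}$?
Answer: $\frac{798}{199} \approx 4.01$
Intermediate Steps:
$g{\left(M,p \right)} = \frac{3}{2} + \frac{\left(6 + 5 p + M p\right)^{2}}{2}$ ($g{\left(M,p \right)} = \frac{3}{2} + \frac{\left(\left(p M + 5 p\right) + 6\right)^{2}}{2} = \frac{3}{2} + \frac{\left(\left(M p + 5 p\right) + 6\right)^{2}}{2} = \frac{3}{2} + \frac{\left(\left(5 p + M p\right) + 6\right)^{2}}{2} = \frac{3}{2} + \frac{\left(6 + 5 p + M p\right)^{2}}{2}$)
$m = \frac{2}{199}$ ($m = \frac{1}{\frac{3}{2} + \frac{\left(6 + 5 \left(-4\right) + \left(-4 - 1\right) 0 \left(-4\right)\right)^{2}}{2}} = \frac{1}{\frac{3}{2} + \frac{\left(6 - 20 + \left(-5\right) 0 \left(-4\right)\right)^{2}}{2}} = \frac{1}{\frac{3}{2} + \frac{\left(6 - 20 + 0 \left(-4\right)\right)^{2}}{2}} = \frac{1}{\frac{3}{2} + \frac{\left(6 - 20 + 0\right)^{2}}{2}} = \frac{1}{\frac{3}{2} + \frac{\left(-14\right)^{2}}{2}} = \frac{1}{\frac{3}{2} + \frac{1}{2} \cdot 196} = \frac{1}{\frac{3}{2} + 98} = \frac{1}{\frac{199}{2}} = \frac{2}{199} \approx 0.01005$)
$m + 2 T{\left(10 \right)} = \frac{2}{199} + 2 \cdot 2 = \frac{2}{199} + 4 = \frac{798}{199}$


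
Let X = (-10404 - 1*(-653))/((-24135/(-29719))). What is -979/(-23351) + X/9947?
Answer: -133303187936/114406006155 ≈ -1.1652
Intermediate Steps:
X = -289789969/24135 (X = (-10404 + 653)/((-24135*(-1/29719))) = -9751/24135/29719 = -9751*29719/24135 = -289789969/24135 ≈ -12007.)
-979/(-23351) + X/9947 = -979/(-23351) - 289789969/24135/9947 = -979*(-1/23351) - 289789969/24135*1/9947 = 979/23351 - 5914081/4899405 = -133303187936/114406006155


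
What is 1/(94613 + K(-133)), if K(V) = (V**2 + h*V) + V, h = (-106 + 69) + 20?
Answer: 1/114430 ≈ 8.7390e-6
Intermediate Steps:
h = -17 (h = -37 + 20 = -17)
K(V) = V**2 - 16*V (K(V) = (V**2 - 17*V) + V = V**2 - 16*V)
1/(94613 + K(-133)) = 1/(94613 - 133*(-16 - 133)) = 1/(94613 - 133*(-149)) = 1/(94613 + 19817) = 1/114430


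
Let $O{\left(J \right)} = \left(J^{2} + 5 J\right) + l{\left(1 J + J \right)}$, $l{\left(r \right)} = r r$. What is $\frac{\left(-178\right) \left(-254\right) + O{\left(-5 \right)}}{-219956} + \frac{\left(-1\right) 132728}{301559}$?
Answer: $- \frac{10714640344}{16582427851} \approx -0.64614$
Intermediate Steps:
$l{\left(r \right)} = r^{2}$
$O{\left(J \right)} = 5 J + 5 J^{2}$ ($O{\left(J \right)} = \left(J^{2} + 5 J\right) + \left(1 J + J\right)^{2} = \left(J^{2} + 5 J\right) + \left(J + J\right)^{2} = \left(J^{2} + 5 J\right) + \left(2 J\right)^{2} = \left(J^{2} + 5 J\right) + 4 J^{2} = 5 J + 5 J^{2}$)
$\frac{\left(-178\right) \left(-254\right) + O{\left(-5 \right)}}{-219956} + \frac{\left(-1\right) 132728}{301559} = \frac{\left(-178\right) \left(-254\right) + 5 \left(-5\right) \left(1 - 5\right)}{-219956} + \frac{\left(-1\right) 132728}{301559} = \left(45212 + 5 \left(-5\right) \left(-4\right)\right) \left(- \frac{1}{219956}\right) - \frac{132728}{301559} = \left(45212 + 100\right) \left(- \frac{1}{219956}\right) - \frac{132728}{301559} = 45312 \left(- \frac{1}{219956}\right) - \frac{132728}{301559} = - \frac{11328}{54989} - \frac{132728}{301559} = - \frac{10714640344}{16582427851}$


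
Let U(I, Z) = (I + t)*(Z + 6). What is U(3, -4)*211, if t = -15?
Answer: -5064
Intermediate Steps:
U(I, Z) = (-15 + I)*(6 + Z) (U(I, Z) = (I - 15)*(Z + 6) = (-15 + I)*(6 + Z))
U(3, -4)*211 = (-90 - 15*(-4) + 6*3 + 3*(-4))*211 = (-90 + 60 + 18 - 12)*211 = -24*211 = -5064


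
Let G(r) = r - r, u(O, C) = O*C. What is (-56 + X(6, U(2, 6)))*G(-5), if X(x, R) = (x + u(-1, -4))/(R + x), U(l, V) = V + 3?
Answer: 0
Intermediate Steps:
u(O, C) = C*O
U(l, V) = 3 + V
G(r) = 0
X(x, R) = (4 + x)/(R + x) (X(x, R) = (x - 4*(-1))/(R + x) = (x + 4)/(R + x) = (4 + x)/(R + x))
(-56 + X(6, U(2, 6)))*G(-5) = (-56 + (4 + 6)/((3 + 6) + 6))*0 = (-56 + 10/(9 + 6))*0 = (-56 + 10/15)*0 = (-56 + (1/15)*10)*0 = (-56 + 2/3)*0 = -166/3*0 = 0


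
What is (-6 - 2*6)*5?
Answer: -90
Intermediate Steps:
(-6 - 2*6)*5 = (-6 - 12)*5 = -18*5 = -90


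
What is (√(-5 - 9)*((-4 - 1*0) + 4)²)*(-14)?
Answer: 0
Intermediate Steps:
(√(-5 - 9)*((-4 - 1*0) + 4)²)*(-14) = (√(-14)*((-4 + 0) + 4)²)*(-14) = ((I*√14)*(-4 + 4)²)*(-14) = ((I*√14)*0²)*(-14) = ((I*√14)*0)*(-14) = 0*(-14) = 0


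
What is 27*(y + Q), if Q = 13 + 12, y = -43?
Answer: -486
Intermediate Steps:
Q = 25
27*(y + Q) = 27*(-43 + 25) = 27*(-18) = -486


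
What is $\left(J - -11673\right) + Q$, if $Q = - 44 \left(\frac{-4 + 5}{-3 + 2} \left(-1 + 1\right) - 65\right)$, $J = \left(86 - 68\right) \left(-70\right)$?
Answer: $13273$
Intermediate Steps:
$J = -1260$ ($J = 18 \left(-70\right) = -1260$)
$Q = 2860$ ($Q = - 44 \left(1 \frac{1}{-1} \cdot 0 - 65\right) = - 44 \left(1 \left(-1\right) 0 - 65\right) = - 44 \left(\left(-1\right) 0 - 65\right) = - 44 \left(0 - 65\right) = \left(-44\right) \left(-65\right) = 2860$)
$\left(J - -11673\right) + Q = \left(-1260 - -11673\right) + 2860 = \left(-1260 + 11673\right) + 2860 = 10413 + 2860 = 13273$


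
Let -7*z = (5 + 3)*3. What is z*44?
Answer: -1056/7 ≈ -150.86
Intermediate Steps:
z = -24/7 (z = -(5 + 3)*3/7 = -8*3/7 = -⅐*24 = -24/7 ≈ -3.4286)
z*44 = -24/7*44 = -1056/7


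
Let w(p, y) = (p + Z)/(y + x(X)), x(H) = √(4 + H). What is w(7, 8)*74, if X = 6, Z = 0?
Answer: 2072/27 - 259*√10/27 ≈ 46.406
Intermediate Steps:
w(p, y) = p/(y + √10) (w(p, y) = (p + 0)/(y + √(4 + 6)) = p/(y + √10))
w(7, 8)*74 = (7/(8 + √10))*74 = 518/(8 + √10)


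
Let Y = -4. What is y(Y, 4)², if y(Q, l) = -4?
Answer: 16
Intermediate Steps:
y(Y, 4)² = (-4)² = 16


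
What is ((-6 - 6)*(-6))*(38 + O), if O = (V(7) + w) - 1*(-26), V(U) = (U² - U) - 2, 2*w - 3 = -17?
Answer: 6984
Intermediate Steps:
w = -7 (w = 3/2 + (½)*(-17) = 3/2 - 17/2 = -7)
V(U) = -2 + U² - U
O = 59 (O = ((-2 + 7² - 1*7) - 7) - 1*(-26) = ((-2 + 49 - 7) - 7) + 26 = (40 - 7) + 26 = 33 + 26 = 59)
((-6 - 6)*(-6))*(38 + O) = ((-6 - 6)*(-6))*(38 + 59) = -12*(-6)*97 = 72*97 = 6984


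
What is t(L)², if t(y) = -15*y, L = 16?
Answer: 57600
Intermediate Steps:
t(L)² = (-15*16)² = (-240)² = 57600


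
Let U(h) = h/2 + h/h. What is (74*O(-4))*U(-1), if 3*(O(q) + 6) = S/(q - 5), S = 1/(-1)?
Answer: -5957/27 ≈ -220.63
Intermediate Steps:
S = -1
O(q) = -6 - 1/(3*(-5 + q)) (O(q) = -6 + (-1/(q - 5))/3 = -6 + (-1/(-5 + q))/3 = -6 - 1/(3*(-5 + q)))
U(h) = 1 + h/2 (U(h) = h*(½) + 1 = h/2 + 1 = 1 + h/2)
(74*O(-4))*U(-1) = (74*((89 - 18*(-4))/(3*(-5 - 4))))*(1 + (½)*(-1)) = (74*((⅓)*(89 + 72)/(-9)))*(1 - ½) = (74*((⅓)*(-⅑)*161))*(½) = (74*(-161/27))*(½) = -11914/27*½ = -5957/27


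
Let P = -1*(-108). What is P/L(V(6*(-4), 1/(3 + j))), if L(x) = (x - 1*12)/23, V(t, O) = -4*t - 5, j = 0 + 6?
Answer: 2484/79 ≈ 31.443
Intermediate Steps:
j = 6
V(t, O) = -5 - 4*t
L(x) = -12/23 + x/23 (L(x) = (x - 12)*(1/23) = (-12 + x)*(1/23) = -12/23 + x/23)
P = 108
P/L(V(6*(-4), 1/(3 + j))) = 108/(-12/23 + (-5 - 24*(-4))/23) = 108/(-12/23 + (-5 - 4*(-24))/23) = 108/(-12/23 + (-5 + 96)/23) = 108/(-12/23 + (1/23)*91) = 108/(-12/23 + 91/23) = 108/(79/23) = 108*(23/79) = 2484/79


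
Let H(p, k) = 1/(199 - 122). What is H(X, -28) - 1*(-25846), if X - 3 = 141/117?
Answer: 1990143/77 ≈ 25846.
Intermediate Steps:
X = 164/39 (X = 3 + 141/117 = 3 + 141*(1/117) = 3 + 47/39 = 164/39 ≈ 4.2051)
H(p, k) = 1/77
H(X, -28) - 1*(-25846) = 1/77 - 1*(-25846) = 1/77 + 25846 = 1990143/77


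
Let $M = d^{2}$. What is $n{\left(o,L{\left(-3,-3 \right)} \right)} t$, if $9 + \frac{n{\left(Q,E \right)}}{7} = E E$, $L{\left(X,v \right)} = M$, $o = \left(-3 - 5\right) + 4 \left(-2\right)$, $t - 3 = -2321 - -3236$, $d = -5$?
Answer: $3958416$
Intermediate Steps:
$t = 918$ ($t = 3 - -915 = 3 + \left(-2321 + 3236\right) = 3 + 915 = 918$)
$o = -16$ ($o = \left(-3 - 5\right) - 8 = -8 - 8 = -16$)
$M = 25$ ($M = \left(-5\right)^{2} = 25$)
$L{\left(X,v \right)} = 25$
$n{\left(Q,E \right)} = -63 + 7 E^{2}$ ($n{\left(Q,E \right)} = -63 + 7 E E = -63 + 7 E^{2}$)
$n{\left(o,L{\left(-3,-3 \right)} \right)} t = \left(-63 + 7 \cdot 25^{2}\right) 918 = \left(-63 + 7 \cdot 625\right) 918 = \left(-63 + 4375\right) 918 = 4312 \cdot 918 = 3958416$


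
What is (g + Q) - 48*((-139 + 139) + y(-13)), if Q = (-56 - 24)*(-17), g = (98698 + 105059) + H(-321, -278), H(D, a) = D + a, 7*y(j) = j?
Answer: 1432250/7 ≈ 2.0461e+5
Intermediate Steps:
y(j) = j/7
g = 203158 (g = (98698 + 105059) + (-321 - 278) = 203757 - 599 = 203158)
Q = 1360 (Q = -80*(-17) = 1360)
(g + Q) - 48*((-139 + 139) + y(-13)) = (203158 + 1360) - 48*((-139 + 139) + (⅐)*(-13)) = 204518 - 48*(0 - 13/7) = 204518 - 48*(-13/7) = 204518 + 624/7 = 1432250/7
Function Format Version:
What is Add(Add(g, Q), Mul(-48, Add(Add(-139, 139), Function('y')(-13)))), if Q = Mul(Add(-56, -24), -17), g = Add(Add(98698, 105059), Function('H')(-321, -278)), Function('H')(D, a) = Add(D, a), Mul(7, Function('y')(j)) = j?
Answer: Rational(1432250, 7) ≈ 2.0461e+5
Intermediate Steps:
Function('y')(j) = Mul(Rational(1, 7), j)
g = 203158 (g = Add(Add(98698, 105059), Add(-321, -278)) = Add(203757, -599) = 203158)
Q = 1360 (Q = Mul(-80, -17) = 1360)
Add(Add(g, Q), Mul(-48, Add(Add(-139, 139), Function('y')(-13)))) = Add(Add(203158, 1360), Mul(-48, Add(Add(-139, 139), Mul(Rational(1, 7), -13)))) = Add(204518, Mul(-48, Add(0, Rational(-13, 7)))) = Add(204518, Mul(-48, Rational(-13, 7))) = Add(204518, Rational(624, 7)) = Rational(1432250, 7)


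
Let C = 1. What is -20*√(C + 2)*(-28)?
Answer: 560*√3 ≈ 969.95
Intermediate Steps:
-20*√(C + 2)*(-28) = -20*√(1 + 2)*(-28) = -20*√3*(-28) = 560*√3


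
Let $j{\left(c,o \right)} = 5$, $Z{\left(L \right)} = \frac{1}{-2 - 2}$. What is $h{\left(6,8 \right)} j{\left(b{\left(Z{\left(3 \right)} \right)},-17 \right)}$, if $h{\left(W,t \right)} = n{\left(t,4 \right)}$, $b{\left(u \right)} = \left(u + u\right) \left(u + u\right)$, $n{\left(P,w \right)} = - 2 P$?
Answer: $-80$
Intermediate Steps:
$Z{\left(L \right)} = - \frac{1}{4}$ ($Z{\left(L \right)} = \frac{1}{-4} = - \frac{1}{4}$)
$b{\left(u \right)} = 4 u^{2}$ ($b{\left(u \right)} = 2 u 2 u = 4 u^{2}$)
$h{\left(W,t \right)} = - 2 t$
$h{\left(6,8 \right)} j{\left(b{\left(Z{\left(3 \right)} \right)},-17 \right)} = \left(-2\right) 8 \cdot 5 = \left(-16\right) 5 = -80$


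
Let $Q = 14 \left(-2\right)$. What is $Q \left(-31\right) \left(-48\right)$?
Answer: $-41664$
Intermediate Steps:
$Q = -28$
$Q \left(-31\right) \left(-48\right) = \left(-28\right) \left(-31\right) \left(-48\right) = 868 \left(-48\right) = -41664$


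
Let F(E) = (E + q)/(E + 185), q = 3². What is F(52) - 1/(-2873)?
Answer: 175490/680901 ≈ 0.25773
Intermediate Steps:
q = 9
F(E) = (9 + E)/(185 + E) (F(E) = (E + 9)/(E + 185) = (9 + E)/(185 + E))
F(52) - 1/(-2873) = (9 + 52)/(185 + 52) - 1/(-2873) = 61/237 - 1*(-1/2873) = (1/237)*61 + 1/2873 = 61/237 + 1/2873 = 175490/680901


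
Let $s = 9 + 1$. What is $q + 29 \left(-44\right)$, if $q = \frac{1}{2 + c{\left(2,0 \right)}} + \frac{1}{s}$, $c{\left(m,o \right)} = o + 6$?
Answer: $- \frac{51031}{40} \approx -1275.8$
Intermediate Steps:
$c{\left(m,o \right)} = 6 + o$
$s = 10$
$q = \frac{9}{40}$ ($q = \frac{1}{2 + \left(6 + 0\right)} + \frac{1}{10} = \frac{1}{2 + 6} + \frac{1}{10} = \frac{1}{8} + \frac{1}{10} = \frac{9}{40} \approx 0.225$)
$q + 29 \left(-44\right) = \frac{9}{40} + 29 \left(-44\right) = \frac{9}{40} - 1276 = - \frac{51031}{40}$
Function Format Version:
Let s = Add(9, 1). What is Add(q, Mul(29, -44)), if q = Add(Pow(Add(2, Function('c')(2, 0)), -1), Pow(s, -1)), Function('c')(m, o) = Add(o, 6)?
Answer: Rational(-51031, 40) ≈ -1275.8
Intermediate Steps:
Function('c')(m, o) = Add(6, o)
s = 10
q = Rational(9, 40) (q = Add(Pow(Add(2, Add(6, 0)), -1), Pow(10, -1)) = Add(Pow(Add(2, 6), -1), Rational(1, 10)) = Add(Pow(8, -1), Rational(1, 10)) = Add(Rational(1, 8), Rational(1, 10)) = Rational(9, 40) ≈ 0.22500)
Add(q, Mul(29, -44)) = Add(Rational(9, 40), Mul(29, -44)) = Add(Rational(9, 40), -1276) = Rational(-51031, 40)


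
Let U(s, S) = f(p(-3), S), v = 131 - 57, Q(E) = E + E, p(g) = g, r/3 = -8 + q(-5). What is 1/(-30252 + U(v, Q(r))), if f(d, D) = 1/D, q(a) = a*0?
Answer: -48/1452097 ≈ -3.3056e-5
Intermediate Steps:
q(a) = 0
r = -24 (r = 3*(-8 + 0) = 3*(-8) = -24)
Q(E) = 2*E
v = 74
U(s, S) = 1/S
1/(-30252 + U(v, Q(r))) = 1/(-30252 + 1/(2*(-24))) = 1/(-30252 + 1/(-48)) = 1/(-30252 - 1/48) = 1/(-1452097/48) = -48/1452097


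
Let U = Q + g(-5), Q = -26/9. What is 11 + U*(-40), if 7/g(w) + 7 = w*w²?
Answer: 12739/99 ≈ 128.68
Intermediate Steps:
g(w) = 7/(-7 + w³) (g(w) = 7/(-7 + w*w²) = 7/(-7 + w³))
Q = -26/9 (Q = -26*⅑ = -26/9 ≈ -2.8889)
U = -1165/396 (U = -26/9 + 7/(-7 + (-5)³) = -26/9 + 7/(-7 - 125) = -26/9 + 7/(-132) = -26/9 + 7*(-1/132) = -26/9 - 7/132 = -1165/396 ≈ -2.9419)
11 + U*(-40) = 11 - 1165/396*(-40) = 11 + 11650/99 = 12739/99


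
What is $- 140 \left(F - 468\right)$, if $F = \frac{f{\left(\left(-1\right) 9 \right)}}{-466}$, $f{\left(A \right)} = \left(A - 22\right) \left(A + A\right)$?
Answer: $\frac{15305220}{233} \approx 65688.0$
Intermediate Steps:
$f{\left(A \right)} = 2 A \left(-22 + A\right)$ ($f{\left(A \right)} = \left(-22 + A\right) 2 A = 2 A \left(-22 + A\right)$)
$F = - \frac{279}{233}$ ($F = \frac{2 \left(\left(-1\right) 9\right) \left(-22 - 9\right)}{-466} = 2 \left(-9\right) \left(-22 - 9\right) \left(- \frac{1}{466}\right) = 2 \left(-9\right) \left(-31\right) \left(- \frac{1}{466}\right) = 558 \left(- \frac{1}{466}\right) = - \frac{279}{233} \approx -1.1974$)
$- 140 \left(F - 468\right) = - 140 \left(- \frac{279}{233} - 468\right) = \left(-140\right) \left(- \frac{109323}{233}\right) = \frac{15305220}{233}$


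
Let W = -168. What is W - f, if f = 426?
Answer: -594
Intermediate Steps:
W - f = -168 - 1*426 = -168 - 426 = -594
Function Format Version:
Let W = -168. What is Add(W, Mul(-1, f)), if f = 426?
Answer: -594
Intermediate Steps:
Add(W, Mul(-1, f)) = Add(-168, Mul(-1, 426)) = Add(-168, -426) = -594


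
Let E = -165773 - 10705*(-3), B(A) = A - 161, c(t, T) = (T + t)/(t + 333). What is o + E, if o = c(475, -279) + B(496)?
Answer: -26931197/202 ≈ -1.3332e+5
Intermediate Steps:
c(t, T) = (T + t)/(333 + t)
B(A) = -161 + A
o = 67719/202 (o = (-279 + 475)/(333 + 475) + (-161 + 496) = 196/808 + 335 = (1/808)*196 + 335 = 49/202 + 335 = 67719/202 ≈ 335.24)
E = -133658 (E = -165773 - 1*(-32115) = -165773 + 32115 = -133658)
o + E = 67719/202 - 133658 = -26931197/202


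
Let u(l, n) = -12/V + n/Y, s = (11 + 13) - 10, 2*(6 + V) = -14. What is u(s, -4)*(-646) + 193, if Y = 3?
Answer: 17863/39 ≈ 458.03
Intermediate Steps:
V = -13 (V = -6 + (1/2)*(-14) = -6 - 7 = -13)
s = 14 (s = 24 - 10 = 14)
u(l, n) = 12/13 + n/3 (u(l, n) = -12/(-13) + n/3 = -12*(-1/13) + n*(1/3) = 12/13 + n/3)
u(s, -4)*(-646) + 193 = (12/13 + (1/3)*(-4))*(-646) + 193 = (12/13 - 4/3)*(-646) + 193 = -16/39*(-646) + 193 = 10336/39 + 193 = 17863/39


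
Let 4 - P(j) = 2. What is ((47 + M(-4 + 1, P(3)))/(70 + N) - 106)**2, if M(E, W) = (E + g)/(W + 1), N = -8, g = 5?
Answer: 383102329/34596 ≈ 11074.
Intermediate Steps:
P(j) = 2 (P(j) = 4 - 1*2 = 4 - 2 = 2)
M(E, W) = (5 + E)/(1 + W) (M(E, W) = (E + 5)/(W + 1) = (5 + E)/(1 + W))
((47 + M(-4 + 1, P(3)))/(70 + N) - 106)**2 = ((47 + (5 + (-4 + 1))/(1 + 2))/(70 - 8) - 106)**2 = ((47 + (5 - 3)/3)/62 - 106)**2 = ((47 + (1/3)*2)*(1/62) - 106)**2 = ((47 + 2/3)*(1/62) - 106)**2 = ((143/3)*(1/62) - 106)**2 = (143/186 - 106)**2 = (-19573/186)**2 = 383102329/34596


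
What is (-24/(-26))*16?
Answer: 192/13 ≈ 14.769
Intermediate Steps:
(-24/(-26))*16 = -1/26*(-24)*16 = (12/13)*16 = 192/13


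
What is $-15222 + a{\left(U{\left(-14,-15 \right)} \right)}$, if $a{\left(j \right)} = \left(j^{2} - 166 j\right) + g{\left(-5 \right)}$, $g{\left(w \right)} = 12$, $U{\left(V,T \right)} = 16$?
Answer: $-17610$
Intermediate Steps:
$a{\left(j \right)} = 12 + j^{2} - 166 j$ ($a{\left(j \right)} = \left(j^{2} - 166 j\right) + 12 = 12 + j^{2} - 166 j$)
$-15222 + a{\left(U{\left(-14,-15 \right)} \right)} = -15222 + \left(12 + 16^{2} - 2656\right) = -15222 + \left(12 + 256 - 2656\right) = -15222 - 2388 = -17610$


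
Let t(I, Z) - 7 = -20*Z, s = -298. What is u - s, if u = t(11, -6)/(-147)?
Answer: 43679/147 ≈ 297.14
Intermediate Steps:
t(I, Z) = 7 - 20*Z
u = -127/147 (u = (7 - 20*(-6))/(-147) = (7 + 120)*(-1/147) = 127*(-1/147) = -127/147 ≈ -0.86395)
u - s = -127/147 - 1*(-298) = -127/147 + 298 = 43679/147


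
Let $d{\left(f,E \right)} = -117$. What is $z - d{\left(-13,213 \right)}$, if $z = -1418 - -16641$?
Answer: $15340$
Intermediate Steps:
$z = 15223$ ($z = -1418 + 16641 = 15223$)
$z - d{\left(-13,213 \right)} = 15223 - -117 = 15223 + 117 = 15340$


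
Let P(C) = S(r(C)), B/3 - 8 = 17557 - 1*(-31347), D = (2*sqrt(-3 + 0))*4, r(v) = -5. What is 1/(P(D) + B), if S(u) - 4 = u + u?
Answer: 1/146730 ≈ 6.8152e-6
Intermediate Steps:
D = 8*I*sqrt(3) (D = (2*sqrt(-3))*4 = (2*(I*sqrt(3)))*4 = (2*I*sqrt(3))*4 = 8*I*sqrt(3) ≈ 13.856*I)
B = 146736 (B = 24 + 3*(17557 - 1*(-31347)) = 24 + 3*(17557 + 31347) = 24 + 3*48904 = 24 + 146712 = 146736)
S(u) = 4 + 2*u (S(u) = 4 + (u + u) = 4 + 2*u)
P(C) = -6 (P(C) = 4 + 2*(-5) = 4 - 10 = -6)
1/(P(D) + B) = 1/(-6 + 146736) = 1/146730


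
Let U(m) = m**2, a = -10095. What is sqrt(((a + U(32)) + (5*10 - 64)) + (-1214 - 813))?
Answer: 2*I*sqrt(2778) ≈ 105.41*I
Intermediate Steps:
sqrt(((a + U(32)) + (5*10 - 64)) + (-1214 - 813)) = sqrt(((-10095 + 32**2) + (5*10 - 64)) + (-1214 - 813)) = sqrt(((-10095 + 1024) + (50 - 64)) - 2027) = sqrt((-9071 - 14) - 2027) = sqrt(-9085 - 2027) = sqrt(-11112) = 2*I*sqrt(2778)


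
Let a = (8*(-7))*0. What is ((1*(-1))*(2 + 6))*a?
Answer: 0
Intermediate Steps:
a = 0 (a = -56*0 = 0)
((1*(-1))*(2 + 6))*a = ((1*(-1))*(2 + 6))*0 = -1*8*0 = -8*0 = 0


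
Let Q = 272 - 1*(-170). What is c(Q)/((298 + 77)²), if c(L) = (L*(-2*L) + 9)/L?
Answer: -390719/62156250 ≈ -0.0062861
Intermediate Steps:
Q = 442 (Q = 272 + 170 = 442)
c(L) = (9 - 2*L²)/L (c(L) = (-2*L² + 9)/L = (9 - 2*L²)/L)
c(Q)/((298 + 77)²) = (-2*442 + 9/442)/((298 + 77)²) = (-884 + 9*(1/442))/(375²) = (-884 + 9/442)/140625 = -390719/442*1/140625 = -390719/62156250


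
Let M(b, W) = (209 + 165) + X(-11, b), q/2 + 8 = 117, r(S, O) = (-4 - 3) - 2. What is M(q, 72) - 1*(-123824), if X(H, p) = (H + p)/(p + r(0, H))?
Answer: 25957589/209 ≈ 1.2420e+5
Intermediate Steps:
r(S, O) = -9 (r(S, O) = -7 - 2 = -9)
X(H, p) = (H + p)/(-9 + p) (X(H, p) = (H + p)/(p - 9) = (H + p)/(-9 + p))
q = 218 (q = -16 + 2*117 = -16 + 234 = 218)
M(b, W) = 374 + (-11 + b)/(-9 + b) (M(b, W) = (209 + 165) + (-11 + b)/(-9 + b) = 374 + (-11 + b)/(-9 + b))
M(q, 72) - 1*(-123824) = (-3377 + 375*218)/(-9 + 218) - 1*(-123824) = (-3377 + 81750)/209 + 123824 = (1/209)*78373 + 123824 = 78373/209 + 123824 = 25957589/209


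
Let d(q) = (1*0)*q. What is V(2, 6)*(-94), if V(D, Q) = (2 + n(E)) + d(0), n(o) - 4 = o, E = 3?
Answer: -846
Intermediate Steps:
d(q) = 0 (d(q) = 0*q = 0)
n(o) = 4 + o
V(D, Q) = 9 (V(D, Q) = (2 + (4 + 3)) + 0 = (2 + 7) + 0 = 9 + 0 = 9)
V(2, 6)*(-94) = 9*(-94) = -846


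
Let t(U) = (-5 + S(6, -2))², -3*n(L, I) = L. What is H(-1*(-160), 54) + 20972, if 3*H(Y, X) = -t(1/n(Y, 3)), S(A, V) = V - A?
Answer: 62747/3 ≈ 20916.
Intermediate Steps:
n(L, I) = -L/3
t(U) = 169 (t(U) = (-5 + (-2 - 1*6))² = (-5 + (-2 - 6))² = (-5 - 8)² = (-13)² = 169)
H(Y, X) = -169/3 (H(Y, X) = (-1*169)/3 = (⅓)*(-169) = -169/3)
H(-1*(-160), 54) + 20972 = -169/3 + 20972 = 62747/3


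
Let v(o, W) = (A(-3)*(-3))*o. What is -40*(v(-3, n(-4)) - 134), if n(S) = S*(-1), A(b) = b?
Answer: 6440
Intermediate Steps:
n(S) = -S
v(o, W) = 9*o (v(o, W) = (-3*(-3))*o = 9*o)
-40*(v(-3, n(-4)) - 134) = -40*(9*(-3) - 134) = -40*(-27 - 134) = -40*(-161) = 6440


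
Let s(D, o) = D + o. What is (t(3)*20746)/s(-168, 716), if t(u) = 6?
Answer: 31119/137 ≈ 227.15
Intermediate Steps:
(t(3)*20746)/s(-168, 716) = (6*20746)/(-168 + 716) = 124476/548 = 124476*(1/548) = 31119/137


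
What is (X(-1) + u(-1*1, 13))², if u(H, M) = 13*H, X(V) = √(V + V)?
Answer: (13 - I*√2)² ≈ 167.0 - 36.77*I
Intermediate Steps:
X(V) = √2*√V (X(V) = √(2*V) = √2*√V)
(X(-1) + u(-1*1, 13))² = (√2*√(-1) + 13*(-1*1))² = (√2*I + 13*(-1))² = (I*√2 - 13)² = (-13 + I*√2)²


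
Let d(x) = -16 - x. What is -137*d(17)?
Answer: 4521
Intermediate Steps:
-137*d(17) = -137*(-16 - 1*17) = -137*(-16 - 17) = -137*(-33) = 4521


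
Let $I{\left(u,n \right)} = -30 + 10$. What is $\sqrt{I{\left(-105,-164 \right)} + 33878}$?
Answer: $9 \sqrt{418} \approx 184.01$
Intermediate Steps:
$I{\left(u,n \right)} = -20$
$\sqrt{I{\left(-105,-164 \right)} + 33878} = \sqrt{-20 + 33878} = \sqrt{33858} = 9 \sqrt{418}$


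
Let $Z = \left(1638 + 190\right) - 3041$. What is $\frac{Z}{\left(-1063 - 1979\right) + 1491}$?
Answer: $\frac{1213}{1551} \approx 0.78208$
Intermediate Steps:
$Z = -1213$ ($Z = 1828 - 3041 = -1213$)
$\frac{Z}{\left(-1063 - 1979\right) + 1491} = - \frac{1213}{\left(-1063 - 1979\right) + 1491} = - \frac{1213}{-3042 + 1491} = - \frac{1213}{-1551} = \left(-1213\right) \left(- \frac{1}{1551}\right) = \frac{1213}{1551}$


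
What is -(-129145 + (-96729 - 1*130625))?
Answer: 356499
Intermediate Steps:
-(-129145 + (-96729 - 1*130625)) = -(-129145 + (-96729 - 130625)) = -(-129145 - 227354) = -1*(-356499) = 356499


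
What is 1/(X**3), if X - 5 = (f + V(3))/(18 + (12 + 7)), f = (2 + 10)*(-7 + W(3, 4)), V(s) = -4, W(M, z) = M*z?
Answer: 50653/13997521 ≈ 0.0036187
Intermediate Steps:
f = 60 (f = (2 + 10)*(-7 + 3*4) = 12*(-7 + 12) = 12*5 = 60)
X = 241/37 (X = 5 + (60 - 4)/(18 + (12 + 7)) = 5 + 56/(18 + 19) = 5 + 56/37 = 241/37 ≈ 6.5135)
1/(X**3) = 1/((241/37)**3) = 1/(13997521/50653) = 50653/13997521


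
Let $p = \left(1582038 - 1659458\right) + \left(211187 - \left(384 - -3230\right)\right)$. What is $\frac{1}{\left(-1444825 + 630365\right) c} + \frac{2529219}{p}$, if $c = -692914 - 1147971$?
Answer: $\frac{3792126834122195053}{195141932684156300} \approx 19.433$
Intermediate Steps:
$c = -1840885$ ($c = -692914 - 1147971 = -1840885$)
$p = 130153$ ($p = -77420 + \left(211187 - \left(384 + 3230\right)\right) = -77420 + \left(211187 - 3614\right) = -77420 + 207573 = 130153$)
$\frac{1}{\left(-1444825 + 630365\right) c} + \frac{2529219}{p} = \frac{1}{\left(-1444825 + 630365\right) \left(-1840885\right)} + \frac{2529219}{130153} = \frac{1}{-814460} \left(- \frac{1}{1840885}\right) + 2529219 \cdot \frac{1}{130153} = \left(- \frac{1}{814460}\right) \left(- \frac{1}{1840885}\right) + \frac{2529219}{130153} = \frac{1}{1499327197100} + \frac{2529219}{130153} = \frac{3792126834122195053}{195141932684156300}$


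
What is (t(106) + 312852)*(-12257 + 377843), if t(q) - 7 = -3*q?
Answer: 114260614026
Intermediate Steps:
t(q) = 7 - 3*q
(t(106) + 312852)*(-12257 + 377843) = ((7 - 3*106) + 312852)*(-12257 + 377843) = ((7 - 318) + 312852)*365586 = (-311 + 312852)*365586 = 312541*365586 = 114260614026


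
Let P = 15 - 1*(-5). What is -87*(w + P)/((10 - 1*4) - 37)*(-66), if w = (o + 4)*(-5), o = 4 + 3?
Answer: 200970/31 ≈ 6482.9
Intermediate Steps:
P = 20 (P = 15 + 5 = 20)
o = 7
w = -55 (w = (7 + 4)*(-5) = 11*(-5) = -55)
-87*(w + P)/((10 - 1*4) - 37)*(-66) = -87*(-55 + 20)/((10 - 1*4) - 37)*(-66) = -(-3045)/((10 - 4) - 37)*(-66) = -(-3045)/(6 - 37)*(-66) = -(-3045)/(-31)*(-66) = -(-3045)*(-1)/31*(-66) = -87*35/31*(-66) = -3045/31*(-66) = 200970/31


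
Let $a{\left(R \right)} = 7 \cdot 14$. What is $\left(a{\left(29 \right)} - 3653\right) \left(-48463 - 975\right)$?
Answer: $175752090$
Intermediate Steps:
$a{\left(R \right)} = 98$
$\left(a{\left(29 \right)} - 3653\right) \left(-48463 - 975\right) = \left(98 - 3653\right) \left(-48463 - 975\right) = \left(-3555\right) \left(-49438\right) = 175752090$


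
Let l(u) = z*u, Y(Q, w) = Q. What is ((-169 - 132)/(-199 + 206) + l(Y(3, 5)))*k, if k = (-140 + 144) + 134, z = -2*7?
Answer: -11730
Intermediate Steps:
z = -14
k = 138 (k = 4 + 134 = 138)
l(u) = -14*u
((-169 - 132)/(-199 + 206) + l(Y(3, 5)))*k = ((-169 - 132)/(-199 + 206) - 14*3)*138 = (-301/7 - 42)*138 = (-301*1/7 - 42)*138 = (-43 - 42)*138 = -85*138 = -11730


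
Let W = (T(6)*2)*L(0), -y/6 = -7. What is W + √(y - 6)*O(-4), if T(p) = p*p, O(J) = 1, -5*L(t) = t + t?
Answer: 6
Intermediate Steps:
L(t) = -2*t/5 (L(t) = -(t + t)/5 = -2*t/5)
y = 42 (y = -6*(-7) = 42)
T(p) = p²
W = 0 (W = (6²*2)*(-⅖*0) = (36*2)*0 = 72*0 = 0)
W + √(y - 6)*O(-4) = 0 + √(42 - 6)*1 = 0 + √36*1 = 0 + 6*1 = 0 + 6 = 6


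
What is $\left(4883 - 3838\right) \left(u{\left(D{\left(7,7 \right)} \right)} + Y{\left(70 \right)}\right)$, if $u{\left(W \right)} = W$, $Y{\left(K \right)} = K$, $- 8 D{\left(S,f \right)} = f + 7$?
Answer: $\frac{285285}{4} \approx 71321.0$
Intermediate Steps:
$D{\left(S,f \right)} = - \frac{7}{8} - \frac{f}{8}$ ($D{\left(S,f \right)} = - \frac{f + 7}{8} = - \frac{7 + f}{8} = - \frac{7}{8} - \frac{f}{8}$)
$\left(4883 - 3838\right) \left(u{\left(D{\left(7,7 \right)} \right)} + Y{\left(70 \right)}\right) = \left(4883 - 3838\right) \left(\left(- \frac{7}{8} - \frac{7}{8}\right) + 70\right) = 1045 \left(\left(- \frac{7}{8} - \frac{7}{8}\right) + 70\right) = 1045 \left(- \frac{7}{4} + 70\right) = 1045 \cdot \frac{273}{4} = \frac{285285}{4}$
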